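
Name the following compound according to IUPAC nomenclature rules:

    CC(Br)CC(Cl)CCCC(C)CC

The longest carbon chain is 10 atoms: the parent is decane.
Number the chain so that the substituent locant set {2,4,8} is lower than {3,7,9} at the first point of difference.
This places a bromo group at C-2; a chloro group at C-4; a methyl group at C-8.
Substituent prefixes are cited in alphabetical order (multiplying prefixes like di-/tri- are ignored for ordering).
Putting it together: 2-bromo-4-chloro-8-methyldecane.

2-bromo-4-chloro-8-methyldecane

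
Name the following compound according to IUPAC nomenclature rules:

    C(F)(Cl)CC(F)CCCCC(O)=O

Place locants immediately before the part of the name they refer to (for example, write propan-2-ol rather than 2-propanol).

8-chloro-6,8-difluorooctanoic acid

The longest chain bearing the –COOH group is 8 carbons long (octane).
The principal characteristic group is a carboxylic acid (terminal –COOH), named with the suffix -oic acid.
Number the chain so that the carboxylic acid carbon is C-1 by definition.
With this numbering: a chloro group at C-8; fluoro groups at C-6 and C-8.
Prefixes are listed alphabetically: chloro, fluoro.
The name is 8-chloro-6,8-difluorooctanoic acid.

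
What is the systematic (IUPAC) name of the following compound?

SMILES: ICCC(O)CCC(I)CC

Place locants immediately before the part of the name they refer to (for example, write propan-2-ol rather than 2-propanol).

1,6-diiodooctan-3-ol

The longest carbon chain that includes the –OH group has 8 carbons, so the parent hydride is octane.
An alcohol (–OH) is the principal characteristic group, giving the suffix -ol.
The numbering direction is chosen so that numbering from this end puts the hydroxyl group at C-3 rather than C-6.
That gives the hydroxyl at C-3; iodo groups at C-1 and C-6.
The name is 1,6-diiodooctan-3-ol.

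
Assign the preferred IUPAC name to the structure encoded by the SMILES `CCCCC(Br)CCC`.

4-bromooctane

The longest continuous carbon chain has 8 atoms, so the parent hydride is octane.
The numbering direction is chosen so that the substituent locant set {4} is lower than {5} at the first point of difference.
This places a bromo group at C-4.
Assembling the pieces gives 4-bromooctane.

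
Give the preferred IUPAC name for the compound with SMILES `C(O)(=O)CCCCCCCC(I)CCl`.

10-chloro-9-iododecanoic acid

Counting along the main chain through the –COOH group gives 10 carbons: the parent is decane.
The highest-priority functional group is a carboxylic acid (terminal –COOH), so the name ends in -oic acid.
Choose the numbering such that the carboxylic acid carbon is C-1 by definition.
That gives a chloro group at C-10; an iodo group at C-9.
Prefixes are listed alphabetically: chloro, iodo.
Assembling the pieces gives 10-chloro-9-iododecanoic acid.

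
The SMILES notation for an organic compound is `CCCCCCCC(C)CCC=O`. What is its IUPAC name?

4-methylundecanal

Counting along the main chain through the –CHO group gives 11 carbons: the parent is undecane.
An aldehyde (terminal –CHO) is the principal characteristic group, giving the suffix -al.
Number the chain so that the aldehyde carbon is C-1 by definition.
This places a methyl group at C-4.
Assembling the pieces gives 4-methylundecanal.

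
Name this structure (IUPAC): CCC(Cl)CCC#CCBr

The longest carbon chain that includes the multiple bond has 8 carbons, so the parent hydride is octane.
A C≡C triple bond in the chain gives the infix -yne-.
Choose the numbering such that numbering from this end puts the triple bond at C-2 rather than C-6.
This places the triple bond between C-2 and C-3; a bromo group at C-1; a chloro group at C-6.
Prefixes are listed alphabetically: bromo, chloro.
Putting it together: 1-bromo-6-chlorooct-2-yne.

1-bromo-6-chlorooct-2-yne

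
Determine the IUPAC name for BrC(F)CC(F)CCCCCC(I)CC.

1-bromo-1,3-difluoro-9-iodoundecane

The longest carbon chain is 11 atoms: the parent is undecane.
Number the chain so that the substituent locant set {1,1,3,9} is lower than {3,9,11,11} at the first point of difference.
This places a bromo group at C-1; fluoro groups at C-1 and C-3; an iodo group at C-9.
Substituent prefixes are cited in alphabetical order (multiplying prefixes like di-/tri- are ignored for ordering).
Assembling the pieces gives 1-bromo-1,3-difluoro-9-iodoundecane.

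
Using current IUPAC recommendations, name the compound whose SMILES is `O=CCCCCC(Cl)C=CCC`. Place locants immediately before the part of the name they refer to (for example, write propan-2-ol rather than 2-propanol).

Counting along the main chain through the –CHO group and the multiple bond gives 10 carbons: the parent is decane.
The principal characteristic group is an aldehyde (terminal –CHO), named with the suffix -al.
A C=C double bond in the chain gives the infix -ene-.
Number the chain so that the aldehyde carbon is C-1 by definition.
With this numbering: the double bond between C-7 and C-8; a chloro group at C-6.
The name is 6-chlorodec-7-enal.

6-chlorodec-7-enal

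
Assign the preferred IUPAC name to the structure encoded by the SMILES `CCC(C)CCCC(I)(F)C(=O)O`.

2-fluoro-2-iodo-6-methyloctanoic acid

The longest chain bearing the –COOH group is 8 carbons long (octane).
The principal characteristic group is a carboxylic acid (terminal –COOH), named with the suffix -oic acid.
Choose the numbering such that the carboxylic acid carbon is C-1 by definition.
That gives a fluoro group at C-2; an iodo group at C-2; a methyl group at C-6.
Substituent prefixes are cited in alphabetical order (multiplying prefixes like di-/tri- are ignored for ordering).
Putting it together: 2-fluoro-2-iodo-6-methyloctanoic acid.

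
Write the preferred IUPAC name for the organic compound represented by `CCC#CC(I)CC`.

5-iodohept-3-yne

Counting along the main chain through the multiple bond gives 7 carbons: the parent is heptane.
A C≡C triple bond in the chain gives the infix -yne-.
Number the chain so that numbering from this end puts the triple bond at C-3 rather than C-4.
This places the triple bond between C-3 and C-4; an iodo group at C-5.
Putting it together: 5-iodohept-3-yne.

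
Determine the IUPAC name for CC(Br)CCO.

Counting along the main chain through the –OH group gives 4 carbons: the parent is butane.
The highest-priority functional group is an alcohol (–OH), so the name ends in -ol.
Number the chain so that numbering from this end puts the hydroxyl group at C-1 rather than C-4.
That gives the hydroxyl at C-1; a bromo group at C-3.
Putting it together: 3-bromobutan-1-ol.

3-bromobutan-1-ol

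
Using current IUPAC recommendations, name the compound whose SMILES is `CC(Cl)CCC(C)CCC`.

2-chloro-5-methyloctane

The longest carbon chain is 8 atoms: the parent is octane.
The numbering direction is chosen so that the substituent locant set {2,5} is lower than {4,7} at the first point of difference.
With this numbering: a chloro group at C-2; a methyl group at C-5.
Prefixes are listed alphabetically: chloro, methyl.
The name is 2-chloro-5-methyloctane.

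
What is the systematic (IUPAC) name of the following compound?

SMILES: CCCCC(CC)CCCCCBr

The longest continuous carbon chain has 10 atoms, so the parent hydride is decane.
Number the chain so that the substituent locant set {1,6} is lower than {5,10} at the first point of difference.
That gives a bromo group at C-1; an ethyl group at C-6.
Substituent prefixes are cited in alphabetical order (multiplying prefixes like di-/tri- are ignored for ordering).
Assembling the pieces gives 1-bromo-6-ethyldecane.

1-bromo-6-ethyldecane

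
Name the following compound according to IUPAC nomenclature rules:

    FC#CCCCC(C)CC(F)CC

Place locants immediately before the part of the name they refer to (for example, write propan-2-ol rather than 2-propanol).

1,8-difluoro-6-methyldec-1-yne

Counting along the main chain through the multiple bond gives 10 carbons: the parent is decane.
There is one C≡C triple bond, indicated by the ending -yne.
Choose the numbering such that numbering from this end puts the triple bond at C-1 rather than C-9.
That gives the triple bond between C-1 and C-2; fluoro groups at C-1 and C-8; a methyl group at C-6.
Prefixes are listed alphabetically: fluoro, methyl.
The name is 1,8-difluoro-6-methyldec-1-yne.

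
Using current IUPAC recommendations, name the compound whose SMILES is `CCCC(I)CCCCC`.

4-iodononane

The longest carbon chain is 9 atoms: the parent is nonane.
The numbering direction is chosen so that the substituent locant set {4} is lower than {6} at the first point of difference.
That gives an iodo group at C-4.
The name is 4-iodononane.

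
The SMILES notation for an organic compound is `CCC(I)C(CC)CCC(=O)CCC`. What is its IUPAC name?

Counting along the main chain through the carbonyl gives 10 carbons: the parent is decane.
The highest-priority functional group is a ketone (C=O on an internal carbon), so the name ends in -one.
The numbering direction is chosen so that numbering from this end puts the carbonyl group at C-4 rather than C-7.
This places the carbonyl at C-4; an ethyl group at C-7; an iodo group at C-8.
Substituent prefixes are cited in alphabetical order (multiplying prefixes like di-/tri- are ignored for ordering).
The name is 7-ethyl-8-iododecan-4-one.

7-ethyl-8-iododecan-4-one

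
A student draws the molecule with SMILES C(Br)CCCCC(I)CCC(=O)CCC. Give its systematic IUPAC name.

12-bromo-7-iodododecan-4-one

The longest chain bearing the carbonyl is 12 carbons long (dodecane).
A ketone (C=O on an internal carbon) is the principal characteristic group, giving the suffix -one.
The numbering direction is chosen so that numbering from this end puts the carbonyl group at C-4 rather than C-9.
This places the carbonyl at C-4; a bromo group at C-12; an iodo group at C-7.
Substituent prefixes are cited in alphabetical order (multiplying prefixes like di-/tri- are ignored for ordering).
The name is 12-bromo-7-iodododecan-4-one.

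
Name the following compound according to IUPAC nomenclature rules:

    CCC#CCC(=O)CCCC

The longest carbon chain that includes the carbonyl and the multiple bond has 10 carbons, so the parent hydride is decane.
The highest-priority functional group is a ketone (C=O on an internal carbon), so the name ends in -one.
There is one C≡C triple bond, indicated by the ending -yne.
Choose the numbering such that numbering from this end puts the carbonyl group at C-5 rather than C-6.
This places the carbonyl at C-5; the triple bond between C-7 and C-8.
Assembling the pieces gives dec-7-yn-5-one.

dec-7-yn-5-one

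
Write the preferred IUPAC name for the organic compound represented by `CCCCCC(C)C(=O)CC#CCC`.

7-methyldodec-3-yn-6-one

Counting along the main chain through the carbonyl and the multiple bond gives 12 carbons: the parent is dodecane.
The highest-priority functional group is a ketone (C=O on an internal carbon), so the name ends in -one.
There is one C≡C triple bond, indicated by the ending -yne.
Number the chain so that numbering from this end puts the carbonyl group at C-6 rather than C-7.
That gives the carbonyl at C-6; the triple bond between C-3 and C-4; a methyl group at C-7.
Putting it together: 7-methyldodec-3-yn-6-one.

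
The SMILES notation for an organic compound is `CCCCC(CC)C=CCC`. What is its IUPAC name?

5-ethylnon-3-ene

Counting along the main chain through the multiple bond gives 9 carbons: the parent is nonane.
There is one C=C double bond, indicated by the ending -ene.
Number the chain so that numbering from this end puts the double bond at C-3 rather than C-6.
This places the double bond between C-3 and C-4; an ethyl group at C-5.
Assembling the pieces gives 5-ethylnon-3-ene.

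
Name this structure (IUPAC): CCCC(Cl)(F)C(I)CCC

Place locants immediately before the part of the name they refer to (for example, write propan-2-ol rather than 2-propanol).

The longest continuous carbon chain has 8 atoms, so the parent hydride is octane.
Number the chain so that the substituent locant set {4,4,5} is lower than {4,5,5} at the first point of difference.
That gives a chloro group at C-4; a fluoro group at C-4; an iodo group at C-5.
Substituent prefixes are cited in alphabetical order (multiplying prefixes like di-/tri- are ignored for ordering).
Assembling the pieces gives 4-chloro-4-fluoro-5-iodooctane.

4-chloro-4-fluoro-5-iodooctane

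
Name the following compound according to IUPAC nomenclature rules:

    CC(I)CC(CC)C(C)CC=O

4-ethyl-6-iodo-3-methylheptanal

The longest carbon chain that includes the –CHO group has 7 carbons, so the parent hydride is heptane.
The principal characteristic group is an aldehyde (terminal –CHO), named with the suffix -al.
The numbering direction is chosen so that the aldehyde carbon is C-1 by definition.
This places an ethyl group at C-4; an iodo group at C-6; a methyl group at C-3.
Prefixes are listed alphabetically: ethyl, iodo, methyl.
Assembling the pieces gives 4-ethyl-6-iodo-3-methylheptanal.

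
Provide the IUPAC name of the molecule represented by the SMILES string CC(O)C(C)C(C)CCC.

The longest carbon chain that includes the –OH group has 7 carbons, so the parent hydride is heptane.
An alcohol (–OH) is the principal characteristic group, giving the suffix -ol.
The numbering direction is chosen so that numbering from this end puts the hydroxyl group at C-2 rather than C-6.
That gives the hydroxyl at C-2; methyl groups at C-3 and C-4.
Assembling the pieces gives 3,4-dimethylheptan-2-ol.

3,4-dimethylheptan-2-ol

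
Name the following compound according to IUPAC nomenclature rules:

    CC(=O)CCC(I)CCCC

5-iodononan-2-one

Counting along the main chain through the carbonyl gives 9 carbons: the parent is nonane.
A ketone (C=O on an internal carbon) is the principal characteristic group, giving the suffix -one.
The numbering direction is chosen so that numbering from this end puts the carbonyl group at C-2 rather than C-8.
With this numbering: the carbonyl at C-2; an iodo group at C-5.
Assembling the pieces gives 5-iodononan-2-one.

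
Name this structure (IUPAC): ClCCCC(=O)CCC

1-chloroheptan-4-one

The longest chain bearing the carbonyl is 7 carbons long (heptane).
A ketone (C=O on an internal carbon) is the principal characteristic group, giving the suffix -one.
Number the chain so that the substituent locant set {1} is lower than {7} at the first point of difference.
With this numbering: the carbonyl at C-4; a chloro group at C-1.
The name is 1-chloroheptan-4-one.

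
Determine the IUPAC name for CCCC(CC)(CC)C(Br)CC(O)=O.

3-bromo-4,4-diethylheptanoic acid

Counting along the main chain through the –COOH group gives 7 carbons: the parent is heptane.
The highest-priority functional group is a carboxylic acid (terminal –COOH), so the name ends in -oic acid.
Choose the numbering such that the carboxylic acid carbon is C-1 by definition.
That gives a bromo group at C-3; two ethyl groups at C-4.
Substituent prefixes are cited in alphabetical order (multiplying prefixes like di-/tri- are ignored for ordering).
The name is 3-bromo-4,4-diethylheptanoic acid.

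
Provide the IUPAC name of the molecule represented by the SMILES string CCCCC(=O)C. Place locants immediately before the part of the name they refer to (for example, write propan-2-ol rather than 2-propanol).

Counting along the main chain through the carbonyl gives 6 carbons: the parent is hexane.
The highest-priority functional group is a ketone (C=O on an internal carbon), so the name ends in -one.
Choose the numbering such that numbering from this end puts the carbonyl group at C-2 rather than C-5.
With this numbering: the carbonyl at C-2.
Assembling the pieces gives hexan-2-one.

hexan-2-one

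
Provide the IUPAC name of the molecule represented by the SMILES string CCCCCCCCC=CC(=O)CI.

The longest chain bearing the carbonyl and the multiple bond is 12 carbons long (dodecane).
A ketone (C=O on an internal carbon) is the principal characteristic group, giving the suffix -one.
There is one C=C double bond, indicated by the ending -ene.
The numbering direction is chosen so that numbering from this end puts the carbonyl group at C-2 rather than C-11.
With this numbering: the carbonyl at C-2; the double bond between C-3 and C-4; an iodo group at C-1.
Assembling the pieces gives 1-iodododec-3-en-2-one.

1-iodododec-3-en-2-one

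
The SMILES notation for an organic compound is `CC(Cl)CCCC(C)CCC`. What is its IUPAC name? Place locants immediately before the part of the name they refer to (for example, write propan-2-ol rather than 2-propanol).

2-chloro-6-methylnonane

The longest continuous carbon chain has 9 atoms, so the parent hydride is nonane.
The numbering direction is chosen so that the substituent locant set {2,6} is lower than {4,8} at the first point of difference.
That gives a chloro group at C-2; a methyl group at C-6.
Substituent prefixes are cited in alphabetical order (multiplying prefixes like di-/tri- are ignored for ordering).
Assembling the pieces gives 2-chloro-6-methylnonane.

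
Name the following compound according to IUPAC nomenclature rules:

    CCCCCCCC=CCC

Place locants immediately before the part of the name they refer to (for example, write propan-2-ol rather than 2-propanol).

undec-3-ene

The longest carbon chain that includes the multiple bond has 11 carbons, so the parent hydride is undecane.
The chain contains a C=C double bond, so the unsaturation ending is -ene.
Number the chain so that numbering from this end puts the double bond at C-3 rather than C-8.
That gives the double bond between C-3 and C-4.
The name is undec-3-ene.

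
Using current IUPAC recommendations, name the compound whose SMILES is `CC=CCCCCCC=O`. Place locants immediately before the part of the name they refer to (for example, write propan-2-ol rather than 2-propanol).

Counting along the main chain through the –CHO group and the multiple bond gives 9 carbons: the parent is nonane.
An aldehyde (terminal –CHO) is the principal characteristic group, giving the suffix -al.
A C=C double bond in the chain gives the infix -ene-.
Choose the numbering such that the aldehyde carbon is C-1 by definition.
This places the double bond between C-7 and C-8.
Assembling the pieces gives non-7-enal.

non-7-enal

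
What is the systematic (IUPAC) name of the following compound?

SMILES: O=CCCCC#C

The longest carbon chain that includes the –CHO group and the multiple bond has 6 carbons, so the parent hydride is hexane.
The highest-priority functional group is an aldehyde (terminal –CHO), so the name ends in -al.
There is one C≡C triple bond, indicated by the ending -yne.
Number the chain so that the aldehyde carbon is C-1 by definition.
With this numbering: the triple bond between C-5 and C-6.
The name is hex-5-ynal.

hex-5-ynal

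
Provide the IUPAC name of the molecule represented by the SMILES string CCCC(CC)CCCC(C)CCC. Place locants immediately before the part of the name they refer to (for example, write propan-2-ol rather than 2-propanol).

4-ethyl-8-methylundecane

The longest carbon chain is 11 atoms: the parent is undecane.
Choose the numbering such that the locant sets are identical either way, so the alphabetically earlier ethyl substituent takes the lower locant (4 rather than 8).
This places an ethyl group at C-4; a methyl group at C-8.
Prefixes are listed alphabetically: ethyl, methyl.
The name is 4-ethyl-8-methylundecane.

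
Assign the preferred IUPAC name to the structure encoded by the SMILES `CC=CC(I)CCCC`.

4-iodooct-2-ene

The longest chain bearing the multiple bond is 8 carbons long (octane).
A C=C double bond in the chain gives the infix -ene-.
Number the chain so that numbering from this end puts the double bond at C-2 rather than C-6.
With this numbering: the double bond between C-2 and C-3; an iodo group at C-4.
The name is 4-iodooct-2-ene.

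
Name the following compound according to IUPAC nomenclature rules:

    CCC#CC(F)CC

5-fluorohept-3-yne

The longest chain bearing the multiple bond is 7 carbons long (heptane).
A C≡C triple bond in the chain gives the infix -yne-.
The numbering direction is chosen so that numbering from this end puts the triple bond at C-3 rather than C-4.
With this numbering: the triple bond between C-3 and C-4; a fluoro group at C-5.
The name is 5-fluorohept-3-yne.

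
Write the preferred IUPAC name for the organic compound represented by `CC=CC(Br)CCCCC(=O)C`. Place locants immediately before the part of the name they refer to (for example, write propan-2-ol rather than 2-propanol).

The longest chain bearing the carbonyl and the multiple bond is 10 carbons long (decane).
The principal characteristic group is a ketone (C=O on an internal carbon), named with the suffix -one.
The chain contains a C=C double bond, so the unsaturation ending is -ene.
Number the chain so that numbering from this end puts the carbonyl group at C-2 rather than C-9.
That gives the carbonyl at C-2; the double bond between C-8 and C-9; a bromo group at C-7.
The name is 7-bromodec-8-en-2-one.

7-bromodec-8-en-2-one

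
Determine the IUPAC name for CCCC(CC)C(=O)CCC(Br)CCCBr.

8,11-dibromo-4-ethylundecan-5-one

Counting along the main chain through the carbonyl gives 11 carbons: the parent is undecane.
The principal characteristic group is a ketone (C=O on an internal carbon), named with the suffix -one.
Number the chain so that numbering from this end puts the carbonyl group at C-5 rather than C-7.
With this numbering: the carbonyl at C-5; bromo groups at C-8 and C-11; an ethyl group at C-4.
Prefixes are listed alphabetically: bromo, ethyl.
Assembling the pieces gives 8,11-dibromo-4-ethylundecan-5-one.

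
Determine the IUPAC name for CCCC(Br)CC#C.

Counting along the main chain through the multiple bond gives 7 carbons: the parent is heptane.
A C≡C triple bond in the chain gives the infix -yne-.
Number the chain so that numbering from this end puts the triple bond at C-1 rather than C-6.
This places the triple bond between C-1 and C-2; a bromo group at C-4.
Assembling the pieces gives 4-bromohept-1-yne.

4-bromohept-1-yne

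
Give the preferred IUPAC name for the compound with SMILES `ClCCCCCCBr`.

1-bromo-6-chlorohexane

The longest carbon chain is 6 atoms: the parent is hexane.
Choose the numbering such that the locant sets are identical either way, so the alphabetically earlier bromo substituent takes the lower locant (1 rather than 6).
With this numbering: a bromo group at C-1; a chloro group at C-6.
The substituents are ordered alphabetically, ignoring any di-/tri- multipliers.
The name is 1-bromo-6-chlorohexane.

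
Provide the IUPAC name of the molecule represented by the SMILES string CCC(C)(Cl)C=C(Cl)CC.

The longest carbon chain that includes the multiple bond has 7 carbons, so the parent hydride is heptane.
The chain contains a C=C double bond, so the unsaturation ending is -ene.
Choose the numbering such that numbering from this end puts the double bond at C-3 rather than C-4.
This places the double bond between C-3 and C-4; chloro groups at C-3 and C-5; a methyl group at C-5.
The substituents are ordered alphabetically, ignoring any di-/tri- multipliers.
Putting it together: 3,5-dichloro-5-methylhept-3-ene.

3,5-dichloro-5-methylhept-3-ene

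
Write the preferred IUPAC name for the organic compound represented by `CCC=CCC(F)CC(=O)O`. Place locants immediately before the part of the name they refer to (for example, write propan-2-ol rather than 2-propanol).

Counting along the main chain through the –COOH group and the multiple bond gives 8 carbons: the parent is octane.
The principal characteristic group is a carboxylic acid (terminal –COOH), named with the suffix -oic acid.
The chain contains a C=C double bond, so the unsaturation ending is -ene.
Number the chain so that the carboxylic acid carbon is C-1 by definition.
That gives the double bond between C-5 and C-6; a fluoro group at C-3.
Putting it together: 3-fluorooct-5-enoic acid.

3-fluorooct-5-enoic acid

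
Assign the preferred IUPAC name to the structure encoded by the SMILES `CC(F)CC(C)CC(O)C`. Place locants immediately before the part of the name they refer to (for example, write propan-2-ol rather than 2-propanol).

6-fluoro-4-methylheptan-2-ol

The longest carbon chain that includes the –OH group has 7 carbons, so the parent hydride is heptane.
The principal characteristic group is an alcohol (–OH), named with the suffix -ol.
Choose the numbering such that numbering from this end puts the hydroxyl group at C-2 rather than C-6.
With this numbering: the hydroxyl at C-2; a fluoro group at C-6; a methyl group at C-4.
The substituents are ordered alphabetically, ignoring any di-/tri- multipliers.
Assembling the pieces gives 6-fluoro-4-methylheptan-2-ol.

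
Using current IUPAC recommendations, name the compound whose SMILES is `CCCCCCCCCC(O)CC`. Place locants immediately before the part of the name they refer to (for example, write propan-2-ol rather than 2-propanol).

Counting along the main chain through the –OH group gives 12 carbons: the parent is dodecane.
The principal characteristic group is an alcohol (–OH), named with the suffix -ol.
Number the chain so that numbering from this end puts the hydroxyl group at C-3 rather than C-10.
With this numbering: the hydroxyl at C-3.
Assembling the pieces gives dodecan-3-ol.

dodecan-3-ol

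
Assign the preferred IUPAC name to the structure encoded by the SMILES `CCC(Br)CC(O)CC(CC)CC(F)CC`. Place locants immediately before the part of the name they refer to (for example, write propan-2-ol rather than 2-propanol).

3-bromo-7-ethyl-9-fluoroundecan-5-ol

The longest carbon chain that includes the –OH group has 11 carbons, so the parent hydride is undecane.
The principal characteristic group is an alcohol (–OH), named with the suffix -ol.
Choose the numbering such that numbering from this end puts the hydroxyl group at C-5 rather than C-7.
With this numbering: the hydroxyl at C-5; a bromo group at C-3; an ethyl group at C-7; a fluoro group at C-9.
Prefixes are listed alphabetically: bromo, ethyl, fluoro.
The name is 3-bromo-7-ethyl-9-fluoroundecan-5-ol.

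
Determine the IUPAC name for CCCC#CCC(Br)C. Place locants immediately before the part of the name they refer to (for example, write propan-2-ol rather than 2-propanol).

2-bromooct-4-yne

The longest carbon chain that includes the multiple bond has 8 carbons, so the parent hydride is octane.
A C≡C triple bond in the chain gives the infix -yne-.
Choose the numbering such that the substituent locant set {2} is lower than {7} at the first point of difference.
That gives the triple bond between C-4 and C-5; a bromo group at C-2.
Assembling the pieces gives 2-bromooct-4-yne.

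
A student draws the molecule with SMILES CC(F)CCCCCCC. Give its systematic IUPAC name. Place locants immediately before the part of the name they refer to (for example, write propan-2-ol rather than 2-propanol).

2-fluorononane

The longest carbon chain is 9 atoms: the parent is nonane.
Choose the numbering such that the substituent locant set {2} is lower than {8} at the first point of difference.
With this numbering: a fluoro group at C-2.
The name is 2-fluorononane.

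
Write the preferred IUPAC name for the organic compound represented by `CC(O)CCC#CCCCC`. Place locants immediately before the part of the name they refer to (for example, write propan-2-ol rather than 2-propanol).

The longest carbon chain that includes the –OH group and the multiple bond has 10 carbons, so the parent hydride is decane.
The principal characteristic group is an alcohol (–OH), named with the suffix -ol.
The chain contains a C≡C triple bond, so the unsaturation ending is -yne.
Choose the numbering such that numbering from this end puts the hydroxyl group at C-2 rather than C-9.
With this numbering: the hydroxyl at C-2; the triple bond between C-5 and C-6.
Putting it together: dec-5-yn-2-ol.

dec-5-yn-2-ol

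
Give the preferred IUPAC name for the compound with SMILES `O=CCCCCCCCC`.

nonanal

The longest chain bearing the –CHO group is 9 carbons long (nonane).
An aldehyde (terminal –CHO) is the principal characteristic group, giving the suffix -al.
The numbering direction is chosen so that the aldehyde carbon is C-1 by definition.
Assembling the pieces gives nonanal.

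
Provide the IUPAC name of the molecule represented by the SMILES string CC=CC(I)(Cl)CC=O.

The longest chain bearing the –CHO group and the multiple bond is 6 carbons long (hexane).
The highest-priority functional group is an aldehyde (terminal –CHO), so the name ends in -al.
There is one C=C double bond, indicated by the ending -ene.
Number the chain so that the aldehyde carbon is C-1 by definition.
That gives the double bond between C-4 and C-5; a chloro group at C-3; an iodo group at C-3.
Substituent prefixes are cited in alphabetical order (multiplying prefixes like di-/tri- are ignored for ordering).
Assembling the pieces gives 3-chloro-3-iodohex-4-enal.

3-chloro-3-iodohex-4-enal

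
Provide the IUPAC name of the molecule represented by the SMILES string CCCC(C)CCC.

The parent chain contains 7 carbons (heptane).
Both numbering directions give the same locant set; either may be used.
This places a methyl group at C-4.
Assembling the pieces gives 4-methylheptane.

4-methylheptane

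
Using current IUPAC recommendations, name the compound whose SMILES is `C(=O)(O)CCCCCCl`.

6-chlorohexanoic acid

The longest chain bearing the –COOH group is 6 carbons long (hexane).
A carboxylic acid (terminal –COOH) is the principal characteristic group, giving the suffix -oic acid.
Number the chain so that the carboxylic acid carbon is C-1 by definition.
This places a chloro group at C-6.
Assembling the pieces gives 6-chlorohexanoic acid.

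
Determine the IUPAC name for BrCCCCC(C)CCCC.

The longest continuous carbon chain has 9 atoms, so the parent hydride is nonane.
The numbering direction is chosen so that the substituent locant set {1,5} is lower than {5,9} at the first point of difference.
This places a bromo group at C-1; a methyl group at C-5.
Prefixes are listed alphabetically: bromo, methyl.
Assembling the pieces gives 1-bromo-5-methylnonane.

1-bromo-5-methylnonane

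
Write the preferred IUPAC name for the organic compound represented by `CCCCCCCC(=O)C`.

nonan-2-one

The longest chain bearing the carbonyl is 9 carbons long (nonane).
The highest-priority functional group is a ketone (C=O on an internal carbon), so the name ends in -one.
Choose the numbering such that numbering from this end puts the carbonyl group at C-2 rather than C-8.
This places the carbonyl at C-2.
Assembling the pieces gives nonan-2-one.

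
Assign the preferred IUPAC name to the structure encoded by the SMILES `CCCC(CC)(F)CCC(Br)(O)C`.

Counting along the main chain through the –OH group gives 8 carbons: the parent is octane.
The highest-priority functional group is an alcohol (–OH), so the name ends in -ol.
Number the chain so that numbering from this end puts the hydroxyl group at C-2 rather than C-7.
With this numbering: the hydroxyl at C-2; a bromo group at C-2; an ethyl group at C-5; a fluoro group at C-5.
Prefixes are listed alphabetically: bromo, ethyl, fluoro.
Putting it together: 2-bromo-5-ethyl-5-fluorooctan-2-ol.

2-bromo-5-ethyl-5-fluorooctan-2-ol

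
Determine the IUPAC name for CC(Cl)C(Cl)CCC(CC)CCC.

The longest carbon chain is 9 atoms: the parent is nonane.
Choose the numbering such that the substituent locant set {2,3,6} is lower than {4,7,8} at the first point of difference.
With this numbering: chloro groups at C-2 and C-3; an ethyl group at C-6.
Substituent prefixes are cited in alphabetical order (multiplying prefixes like di-/tri- are ignored for ordering).
The name is 2,3-dichloro-6-ethylnonane.

2,3-dichloro-6-ethylnonane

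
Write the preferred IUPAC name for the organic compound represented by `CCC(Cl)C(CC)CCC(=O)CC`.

7-chloro-6-ethylnonan-3-one

Counting along the main chain through the carbonyl gives 9 carbons: the parent is nonane.
A ketone (C=O on an internal carbon) is the principal characteristic group, giving the suffix -one.
Number the chain so that numbering from this end puts the carbonyl group at C-3 rather than C-7.
With this numbering: the carbonyl at C-3; a chloro group at C-7; an ethyl group at C-6.
The substituents are ordered alphabetically, ignoring any di-/tri- multipliers.
The name is 7-chloro-6-ethylnonan-3-one.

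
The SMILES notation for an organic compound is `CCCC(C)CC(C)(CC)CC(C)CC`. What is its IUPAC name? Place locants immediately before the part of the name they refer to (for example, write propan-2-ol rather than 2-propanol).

The longest carbon chain is 10 atoms: the parent is decane.
Number the chain so that the substituent locant set {3,5,5,7} is lower than {4,6,6,8} at the first point of difference.
This places an ethyl group at C-5; methyl groups at C-3 and C-5 and C-7.
Substituent prefixes are cited in alphabetical order (multiplying prefixes like di-/tri- are ignored for ordering).
The name is 5-ethyl-3,5,7-trimethyldecane.

5-ethyl-3,5,7-trimethyldecane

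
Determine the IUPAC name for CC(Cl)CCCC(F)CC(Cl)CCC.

2,8-dichloro-6-fluoroundecane

The longest carbon chain is 11 atoms: the parent is undecane.
The numbering direction is chosen so that the substituent locant set {2,6,8} is lower than {4,6,10} at the first point of difference.
This places chloro groups at C-2 and C-8; a fluoro group at C-6.
Substituent prefixes are cited in alphabetical order (multiplying prefixes like di-/tri- are ignored for ordering).
The name is 2,8-dichloro-6-fluoroundecane.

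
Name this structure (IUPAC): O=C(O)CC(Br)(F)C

The longest chain bearing the –COOH group is 4 carbons long (butane).
A carboxylic acid (terminal –COOH) is the principal characteristic group, giving the suffix -oic acid.
The numbering direction is chosen so that the carboxylic acid carbon is C-1 by definition.
That gives a bromo group at C-3; a fluoro group at C-3.
Prefixes are listed alphabetically: bromo, fluoro.
Putting it together: 3-bromo-3-fluorobutanoic acid.

3-bromo-3-fluorobutanoic acid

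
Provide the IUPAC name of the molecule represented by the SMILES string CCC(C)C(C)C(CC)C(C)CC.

4-ethyl-3,5,6-trimethyloctane

The longest carbon chain is 8 atoms: the parent is octane.
Choose the numbering such that the locant sets are identical either way, so the alphabetically earlier ethyl substituent takes the lower locant (4 rather than 5).
With this numbering: an ethyl group at C-4; methyl groups at C-3 and C-5 and C-6.
The substituents are ordered alphabetically, ignoring any di-/tri- multipliers.
The name is 4-ethyl-3,5,6-trimethyloctane.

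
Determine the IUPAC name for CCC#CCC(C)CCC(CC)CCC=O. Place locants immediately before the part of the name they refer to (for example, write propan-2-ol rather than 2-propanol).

The longest carbon chain that includes the –CHO group and the multiple bond has 12 carbons, so the parent hydride is dodecane.
The principal characteristic group is an aldehyde (terminal –CHO), named with the suffix -al.
The chain contains a C≡C triple bond, so the unsaturation ending is -yne.
The numbering direction is chosen so that the aldehyde carbon is C-1 by definition.
That gives the triple bond between C-9 and C-10; an ethyl group at C-4; a methyl group at C-7.
Substituent prefixes are cited in alphabetical order (multiplying prefixes like di-/tri- are ignored for ordering).
Assembling the pieces gives 4-ethyl-7-methyldodec-9-ynal.

4-ethyl-7-methyldodec-9-ynal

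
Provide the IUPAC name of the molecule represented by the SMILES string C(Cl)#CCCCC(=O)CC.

8-chlorooct-7-yn-3-one

The longest chain bearing the carbonyl and the multiple bond is 8 carbons long (octane).
The principal characteristic group is a ketone (C=O on an internal carbon), named with the suffix -one.
The chain contains a C≡C triple bond, so the unsaturation ending is -yne.
The numbering direction is chosen so that numbering from this end puts the carbonyl group at C-3 rather than C-6.
With this numbering: the carbonyl at C-3; the triple bond between C-7 and C-8; a chloro group at C-8.
The name is 8-chlorooct-7-yn-3-one.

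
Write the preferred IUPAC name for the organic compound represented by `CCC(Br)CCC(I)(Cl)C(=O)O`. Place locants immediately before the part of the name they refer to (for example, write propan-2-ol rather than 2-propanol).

5-bromo-2-chloro-2-iodoheptanoic acid

The longest carbon chain that includes the –COOH group has 7 carbons, so the parent hydride is heptane.
A carboxylic acid (terminal –COOH) is the principal characteristic group, giving the suffix -oic acid.
The numbering direction is chosen so that the carboxylic acid carbon is C-1 by definition.
With this numbering: a bromo group at C-5; a chloro group at C-2; an iodo group at C-2.
Prefixes are listed alphabetically: bromo, chloro, iodo.
Putting it together: 5-bromo-2-chloro-2-iodoheptanoic acid.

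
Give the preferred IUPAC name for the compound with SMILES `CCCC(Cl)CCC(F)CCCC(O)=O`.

8-chloro-5-fluoroundecanoic acid

The longest chain bearing the –COOH group is 11 carbons long (undecane).
A carboxylic acid (terminal –COOH) is the principal characteristic group, giving the suffix -oic acid.
Choose the numbering such that the carboxylic acid carbon is C-1 by definition.
With this numbering: a chloro group at C-8; a fluoro group at C-5.
Prefixes are listed alphabetically: chloro, fluoro.
Assembling the pieces gives 8-chloro-5-fluoroundecanoic acid.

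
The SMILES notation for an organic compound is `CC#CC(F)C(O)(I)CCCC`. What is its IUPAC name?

4-fluoro-5-iodonon-2-yn-5-ol

The longest carbon chain that includes the –OH group and the multiple bond has 9 carbons, so the parent hydride is nonane.
An alcohol (–OH) is the principal characteristic group, giving the suffix -ol.
A C≡C triple bond in the chain gives the infix -yne-.
Choose the numbering such that numbering from this end puts the triple bond at C-2 rather than C-7.
That gives the hydroxyl at C-5; the triple bond between C-2 and C-3; a fluoro group at C-4; an iodo group at C-5.
Prefixes are listed alphabetically: fluoro, iodo.
Assembling the pieces gives 4-fluoro-5-iodonon-2-yn-5-ol.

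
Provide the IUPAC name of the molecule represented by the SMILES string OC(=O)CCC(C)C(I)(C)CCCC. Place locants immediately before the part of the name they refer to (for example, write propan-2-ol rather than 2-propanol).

Counting along the main chain through the –COOH group gives 9 carbons: the parent is nonane.
The principal characteristic group is a carboxylic acid (terminal –COOH), named with the suffix -oic acid.
Number the chain so that the carboxylic acid carbon is C-1 by definition.
With this numbering: an iodo group at C-5; methyl groups at C-4 and C-5.
Prefixes are listed alphabetically: iodo, methyl.
The name is 5-iodo-4,5-dimethylnonanoic acid.

5-iodo-4,5-dimethylnonanoic acid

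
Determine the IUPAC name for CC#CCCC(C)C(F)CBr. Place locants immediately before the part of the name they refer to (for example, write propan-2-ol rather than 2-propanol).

8-bromo-7-fluoro-6-methyloct-2-yne

The longest carbon chain that includes the multiple bond has 8 carbons, so the parent hydride is octane.
There is one C≡C triple bond, indicated by the ending -yne.
The numbering direction is chosen so that numbering from this end puts the triple bond at C-2 rather than C-6.
That gives the triple bond between C-2 and C-3; a bromo group at C-8; a fluoro group at C-7; a methyl group at C-6.
Substituent prefixes are cited in alphabetical order (multiplying prefixes like di-/tri- are ignored for ordering).
The name is 8-bromo-7-fluoro-6-methyloct-2-yne.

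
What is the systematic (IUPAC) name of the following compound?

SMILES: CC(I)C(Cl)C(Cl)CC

3,4-dichloro-2-iodohexane

The parent chain contains 6 carbons (hexane).
Choose the numbering such that the substituent locant set {2,3,4} is lower than {3,4,5} at the first point of difference.
With this numbering: chloro groups at C-3 and C-4; an iodo group at C-2.
The substituents are ordered alphabetically, ignoring any di-/tri- multipliers.
The name is 3,4-dichloro-2-iodohexane.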